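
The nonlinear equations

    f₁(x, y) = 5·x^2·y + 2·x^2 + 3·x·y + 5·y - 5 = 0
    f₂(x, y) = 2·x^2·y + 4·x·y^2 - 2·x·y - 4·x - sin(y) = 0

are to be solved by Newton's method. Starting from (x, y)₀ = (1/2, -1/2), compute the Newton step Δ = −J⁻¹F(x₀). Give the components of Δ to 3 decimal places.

(-1.142, 0.786)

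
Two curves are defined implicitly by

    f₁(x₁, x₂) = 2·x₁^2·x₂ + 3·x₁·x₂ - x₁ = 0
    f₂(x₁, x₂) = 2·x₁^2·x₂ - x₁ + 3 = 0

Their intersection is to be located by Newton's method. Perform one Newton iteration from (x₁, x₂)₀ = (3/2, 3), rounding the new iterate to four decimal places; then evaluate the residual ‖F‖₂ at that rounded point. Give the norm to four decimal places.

At (3/2, 3): F = (25.5000, 15.0000).
Jacobian J = [[4·x₁·x₂ + 3·x₂ - 1, 2·x₁^2 + 3·x₁], [4·x₁·x₂ - 1, 2·x₁^2]].
At the point, J = [[26.0000, 9.0000], [17.0000, 4.5000]] (det J = -36.0000).
Solving J·Δ = −F gives Δ = (-0.5625, -1.2083).
Then the next iterate is (x₁, x₂)₁ = (0.9375, 1.7917).
Re-evaluating at (0.9375, 1.7917): F = (7.251129, 5.211973), so ‖F‖₂ = 8.9299.

8.9299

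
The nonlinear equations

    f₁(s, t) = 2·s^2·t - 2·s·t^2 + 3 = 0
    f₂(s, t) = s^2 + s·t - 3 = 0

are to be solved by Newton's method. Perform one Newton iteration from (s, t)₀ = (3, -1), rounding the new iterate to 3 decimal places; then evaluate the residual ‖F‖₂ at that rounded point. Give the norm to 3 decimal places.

At (3, -1): F = (-21.000, 3.000).
Jacobian J = [[4·s·t - 2·t^2, 2·s^2 - 4·s·t], [2·s + t, s]].
At the point, J = [[-14.000, 30.000], [5.000, 3.000]] (det J = -192.000).
Solving J·Δ = −F gives Δ = (-0.797, 0.328).
Then the next iterate is (s, t)₁ = (2.203, -0.672).
Re-evaluating at (2.203, -0.672): F = (-5.51239, 0.37279), so ‖F‖₂ = 5.525.

5.525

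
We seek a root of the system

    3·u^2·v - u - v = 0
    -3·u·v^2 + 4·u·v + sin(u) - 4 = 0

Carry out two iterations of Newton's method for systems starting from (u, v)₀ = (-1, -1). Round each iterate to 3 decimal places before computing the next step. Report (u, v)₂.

(-0.796, -0.888)

At (-1, -1): F = (-1.000, 2.15853).
Jacobian J = [[6·u·v - 1, 3·u^2 - 1], [-3·v^2 + 4·v + cos(u), -6·u·v + 4·u]].
At the point, J = [[5.000, 2.000], [-6.45970, -10.000]] (det J = -37.08060).
Solving J·Δ = −F gives Δ = (0.153, 0.117).
Then the next iterate is (u, v)₁ = (-0.847, -0.883).
Round to (-0.847, -0.883) and repeat: F = (-0.17042, 0.22350), J = [[3.48741, 1.15223], [-5.20883, -7.87541]].
Δ = (0.051, -0.005), so (u, v)₂ = (-0.796, -0.888).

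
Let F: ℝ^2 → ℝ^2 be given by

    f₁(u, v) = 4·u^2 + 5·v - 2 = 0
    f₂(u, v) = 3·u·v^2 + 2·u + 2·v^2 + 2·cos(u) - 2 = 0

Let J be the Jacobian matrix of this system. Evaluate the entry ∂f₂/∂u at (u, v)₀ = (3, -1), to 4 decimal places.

4.7178

∂f₂/∂u = 3·v^2 - 2·sin(u) + 2.
At (3, -1) this is 4.7178.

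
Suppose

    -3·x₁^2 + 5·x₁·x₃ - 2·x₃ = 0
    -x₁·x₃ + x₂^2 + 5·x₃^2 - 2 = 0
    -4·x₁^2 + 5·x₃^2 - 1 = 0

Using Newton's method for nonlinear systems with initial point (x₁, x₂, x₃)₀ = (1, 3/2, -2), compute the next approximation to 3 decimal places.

At (1, 3/2, -2): F = (-9.000, 22.250, 15.000).
Jacobian J = [[-6·x₁ + 5·x₃, 0, 5·x₁ - 2], [-x₃, 2·x₂, -x₁ + 10·x₃], [-8·x₁, 0, 10·x₃]].
At the point, J = [[-16.000, 0.000, 3.000], [2.000, 3.000, -21.000], [-8.000, 0.000, -20.000]] (det J = 1032.000).
Solving J·Δ = −F gives Δ = (-0.392, -0.806, 0.907).
Then the next iterate is (x₁, x₂, x₃)₁ = (0.608, 0.694, -1.093).

(0.608, 0.694, -1.093)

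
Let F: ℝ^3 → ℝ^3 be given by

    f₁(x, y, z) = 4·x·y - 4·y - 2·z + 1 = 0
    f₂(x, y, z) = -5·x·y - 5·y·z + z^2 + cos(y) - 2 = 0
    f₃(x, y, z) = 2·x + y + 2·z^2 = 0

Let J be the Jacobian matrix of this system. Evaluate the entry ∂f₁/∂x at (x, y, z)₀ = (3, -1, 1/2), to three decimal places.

-4.000

∂f₁/∂x = 4·y.
At (3, -1, 1/2) this is -4.000.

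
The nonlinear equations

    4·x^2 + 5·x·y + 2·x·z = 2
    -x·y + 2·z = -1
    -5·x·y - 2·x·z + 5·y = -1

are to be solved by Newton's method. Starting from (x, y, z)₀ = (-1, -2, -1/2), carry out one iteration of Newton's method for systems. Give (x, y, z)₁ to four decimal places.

(-0.7692, -0.2308, -0.6154)

At (-1, -2, -1/2): F = (13.0000, -2.0000, -20.0000).
Jacobian J = [[8·x + 5·y + 2·z, 5·x, 2·x], [-y, -x, 2], [-5·y - 2·z, -5·x + 5, -2·x]].
At the point, J = [[-19.0000, -5.0000, -2.0000], [2.0000, 1.0000, 2.0000], [11.0000, 10.0000, 2.0000]] (det J = 234.0000).
Solving J·Δ = −F gives Δ = (0.2308, 1.7692, -0.1154).
Then the next iterate is (x, y, z)₁ = (-0.7692, -0.2308, -0.6154).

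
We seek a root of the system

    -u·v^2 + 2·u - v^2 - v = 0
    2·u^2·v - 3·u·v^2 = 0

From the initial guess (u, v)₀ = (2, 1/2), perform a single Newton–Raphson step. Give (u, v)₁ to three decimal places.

(1.061, 0.777)

At (2, 1/2): F = (2.750, 2.500).
Jacobian J = [[-v^2 + 2, -2·u·v - 2·v - 1], [4·u·v - 3·v^2, 2·u^2 - 6·u·v]].
At the point, J = [[1.750, -4.000], [3.250, 2.000]] (det J = 16.500).
Solving J·Δ = −F gives Δ = (-0.939, 0.277).
Then the next iterate is (u, v)₁ = (1.061, 0.777).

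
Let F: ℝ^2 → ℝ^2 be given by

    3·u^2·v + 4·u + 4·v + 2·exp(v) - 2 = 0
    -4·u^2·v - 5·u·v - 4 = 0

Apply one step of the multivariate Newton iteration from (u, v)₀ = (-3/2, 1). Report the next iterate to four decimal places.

At (-3/2, 1): F = (8.186564, -5.5000).
Jacobian J = [[6·u·v + 4, 3·u^2 + 2·exp(v) + 4], [-8·u·v - 5·v, -4·u^2 - 5·u]].
At the point, J = [[-5.0000, 16.186564], [7.0000, -1.5000]] (det J = -105.805946).
Solving J·Δ = −F gives Δ = (0.7253, -0.2817).
Then the next iterate is (u, v)₁ = (-0.7747, 0.7183).

(-0.7747, 0.7183)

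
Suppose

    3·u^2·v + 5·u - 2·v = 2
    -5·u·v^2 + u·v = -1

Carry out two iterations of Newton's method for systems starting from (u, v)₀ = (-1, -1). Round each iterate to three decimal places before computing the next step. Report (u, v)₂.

(0.114, -0.510)

At (-1, -1): F = (-8.000, 7.000).
Jacobian J = [[6·u·v + 5, 3·u^2 - 2], [-5·v^2 + v, -10·u·v + u]].
At the point, J = [[11.000, 1.000], [-6.000, -11.000]] (det J = -115.000).
Solving J·Δ = −F gives Δ = (0.704, 0.252).
Then the next iterate is (u, v)₁ = (-0.296, -0.748).
Round to (-0.296, -0.748) and repeat: F = (-2.18061, 2.04947), J = [[6.32845, -1.73715], [-3.54552, -2.51008]].
Δ = (0.410, 0.238), so (u, v)₂ = (0.114, -0.510).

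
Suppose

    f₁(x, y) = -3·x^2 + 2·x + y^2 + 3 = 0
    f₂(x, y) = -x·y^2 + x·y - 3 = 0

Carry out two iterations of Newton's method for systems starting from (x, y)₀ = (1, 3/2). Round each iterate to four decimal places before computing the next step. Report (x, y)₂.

At (1, 3/2): F = (4.2500, -3.7500).
Jacobian J = [[-6·x + 2, 2·y], [-y^2 + y, -2·x·y + x]].
At the point, J = [[-4.0000, 3.0000], [-0.7500, -2.0000]] (det J = 10.2500).
Solving J·Δ = −F gives Δ = (-0.2683, -1.7744).
Then the next iterate is (x, y)₁ = (0.7317, -0.2744).
Round to (0.7317, -0.2744) and repeat: F = (2.932541, -3.255872), J = [[-2.3902, -0.5488], [-0.349695, 1.133257]].
Δ = (0.5297, 3.0365), so (x, y)₂ = (1.2614, 2.7621).

(1.2614, 2.7621)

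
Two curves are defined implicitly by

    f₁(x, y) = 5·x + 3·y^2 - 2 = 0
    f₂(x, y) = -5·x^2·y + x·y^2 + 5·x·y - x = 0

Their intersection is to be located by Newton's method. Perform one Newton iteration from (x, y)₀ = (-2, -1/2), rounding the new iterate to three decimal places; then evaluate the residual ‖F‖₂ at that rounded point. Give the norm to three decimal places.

At (-2, -1/2): F = (-11.250, 16.500).
Jacobian J = [[5, 6·y], [-10·x·y + y^2 + 5·y - 1, -5·x^2 + 2·x·y + 5·x]].
At the point, J = [[5.000, -3.000], [-13.250, -28.000]] (det J = -179.750).
Solving J·Δ = −F gives Δ = (2.028, -0.370).
Then the next iterate is (x, y)₁ = (0.028, -0.870).
Re-evaluating at (0.028, -0.870): F = (0.41070, -0.12520), so ‖F‖₂ = 0.429.

0.429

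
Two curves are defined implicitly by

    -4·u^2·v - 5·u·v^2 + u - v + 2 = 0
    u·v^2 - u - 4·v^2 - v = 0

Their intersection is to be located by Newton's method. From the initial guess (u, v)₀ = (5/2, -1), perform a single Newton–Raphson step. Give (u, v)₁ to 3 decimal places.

(1.469, 0.500)

At (5/2, -1): F = (18.000, -3.000).
Jacobian J = [[-8·u·v - 5·v^2 + 1, -4·u^2 - 10·u·v - 1], [v^2 - 1, 2·u·v - 8·v - 1]].
At the point, J = [[16.000, -1.000], [0.000, 2.000]] (det J = 32.000).
Solving J·Δ = −F gives Δ = (-1.031, 1.500).
Then the next iterate is (u, v)₁ = (1.469, 0.500).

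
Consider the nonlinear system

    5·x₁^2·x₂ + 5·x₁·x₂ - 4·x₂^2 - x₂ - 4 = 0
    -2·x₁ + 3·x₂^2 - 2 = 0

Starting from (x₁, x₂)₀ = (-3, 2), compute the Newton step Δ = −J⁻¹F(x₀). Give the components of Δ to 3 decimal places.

(0.432, -1.261)

At (-3, 2): F = (38.000, 16.000).
Jacobian J = [[10·x₁·x₂ + 5·x₂, 5·x₁^2 + 5·x₁ - 8·x₂ - 1], [-2, 6·x₂]].
At the point, J = [[-50.000, 13.000], [-2.000, 12.000]] (det J = -574.000).
Solving J·Δ = −F gives Δ = (0.432, -1.261).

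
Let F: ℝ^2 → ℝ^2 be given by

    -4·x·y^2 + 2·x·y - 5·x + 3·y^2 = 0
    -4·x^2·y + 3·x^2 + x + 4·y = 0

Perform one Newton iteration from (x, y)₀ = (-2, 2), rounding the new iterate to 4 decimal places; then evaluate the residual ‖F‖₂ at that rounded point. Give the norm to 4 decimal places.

At (-2, 2): F = (46.0000, -14.0000).
Jacobian J = [[-4·y^2 + 2·y - 5, -8·x·y + 2·x + 6·y], [-8·x·y + 6·x + 1, -4·x^2 + 4]].
At the point, J = [[-17.0000, 40.0000], [21.0000, -12.0000]] (det J = -636.0000).
Solving J·Δ = −F gives Δ = (0.0126, -1.1447).
Then the next iterate is (x, y)₁ = (-1.9874, 0.8553).
Re-evaluating at (-1.9874, 0.8553): F = (14.547403, -0.229838), so ‖F‖₂ = 14.5492.

14.5492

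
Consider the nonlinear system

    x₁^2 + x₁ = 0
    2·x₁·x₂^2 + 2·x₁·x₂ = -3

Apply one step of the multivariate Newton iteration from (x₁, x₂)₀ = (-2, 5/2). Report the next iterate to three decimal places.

At (-2, 5/2): F = (2.000, -32.000).
Jacobian J = [[2·x₁ + 1, 0], [2·x₂^2 + 2·x₂, 4·x₁·x₂ + 2·x₁]].
At the point, J = [[-3.000, 0.000], [17.500, -24.000]] (det J = 72.000).
Solving J·Δ = −F gives Δ = (0.667, -0.847).
Then the next iterate is (x₁, x₂)₁ = (-1.333, 1.653).

(-1.333, 1.653)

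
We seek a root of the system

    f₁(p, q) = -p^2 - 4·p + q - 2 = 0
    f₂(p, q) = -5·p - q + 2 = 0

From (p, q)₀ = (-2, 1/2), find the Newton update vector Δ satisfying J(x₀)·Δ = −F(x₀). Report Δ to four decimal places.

At (-2, 1/2): F = (2.5000, 11.5000).
Jacobian J = [[-2·p - 4, 1], [-5, -1]].
At the point, J = [[0.0000, 1.0000], [-5.0000, -1.0000]] (det J = 5.0000).
Solving J·Δ = −F gives Δ = (2.8000, -2.5000).

(2.8000, -2.5000)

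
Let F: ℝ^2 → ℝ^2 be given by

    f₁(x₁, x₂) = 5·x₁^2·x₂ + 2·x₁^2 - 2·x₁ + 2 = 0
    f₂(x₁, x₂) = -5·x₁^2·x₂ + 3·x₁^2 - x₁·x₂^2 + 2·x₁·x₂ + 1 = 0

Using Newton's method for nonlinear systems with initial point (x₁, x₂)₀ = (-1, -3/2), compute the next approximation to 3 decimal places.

At (-1, -3/2): F = (-1.500, 16.750).
Jacobian J = [[10·x₁·x₂ + 4·x₁ - 2, 5·x₁^2], [-10·x₁·x₂ + 6·x₁ - x₂^2 + 2·x₂, -5·x₁^2 - 2·x₁·x₂ + 2·x₁]].
At the point, J = [[9.000, 5.000], [-26.250, -10.000]] (det J = 41.250).
Solving J·Δ = −F gives Δ = (1.667, -2.700).
Then the next iterate is (x₁, x₂)₁ = (0.667, -4.200).

(0.667, -4.200)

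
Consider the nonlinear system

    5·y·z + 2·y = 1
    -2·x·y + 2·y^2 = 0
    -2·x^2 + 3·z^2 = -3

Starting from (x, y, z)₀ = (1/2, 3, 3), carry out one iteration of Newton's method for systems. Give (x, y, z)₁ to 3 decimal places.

At (1/2, 3, 3): F = (50.000, 15.000, 29.500).
Jacobian J = [[0, 5·z + 2, 5·y], [-2·y, -2·x + 4·y, 0], [-4·x, 0, 6·z]].
At the point, J = [[0.000, 17.000, 15.000], [-6.000, 11.000, 0.000], [-2.000, 0.000, 18.000]] (det J = 2166.000).
Solving J·Δ = −F gives Δ = (-0.204, -1.475, -1.662).
Then the next iterate is (x, y, z)₁ = (0.296, 1.525, 1.338).

(0.296, 1.525, 1.338)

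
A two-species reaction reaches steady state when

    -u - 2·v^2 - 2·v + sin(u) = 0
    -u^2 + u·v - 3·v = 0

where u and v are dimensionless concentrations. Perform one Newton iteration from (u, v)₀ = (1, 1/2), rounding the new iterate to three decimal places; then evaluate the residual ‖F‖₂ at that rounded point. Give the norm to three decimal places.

0.725

At (1, 1/2): F = (-1.65853, -2.000).
Jacobian J = [[cos(u) - 1, -4·v - 2], [-2·u + v, u - 3]].
At the point, J = [[-0.45970, -4.000], [-1.500, -2.000]] (det J = -5.08060).
Solving J·Δ = −F gives Δ = (-0.922, -0.309).
Then the next iterate is (u, v)₁ = (0.078, 0.191).
Re-evaluating at (0.078, 0.191): F = (-0.45504, -0.56419), so ‖F‖₂ = 0.725.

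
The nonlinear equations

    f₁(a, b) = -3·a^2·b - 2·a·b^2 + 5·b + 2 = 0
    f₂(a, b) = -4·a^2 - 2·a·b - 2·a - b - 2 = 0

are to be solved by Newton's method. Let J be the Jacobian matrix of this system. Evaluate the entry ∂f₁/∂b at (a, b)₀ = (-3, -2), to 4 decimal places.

-46.0000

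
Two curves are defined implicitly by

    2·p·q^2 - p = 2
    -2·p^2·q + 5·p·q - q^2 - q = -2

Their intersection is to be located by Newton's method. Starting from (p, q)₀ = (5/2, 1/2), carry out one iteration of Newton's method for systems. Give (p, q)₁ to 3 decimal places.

At (5/2, 1/2): F = (-3.250, 1.250).
Jacobian J = [[2·q^2 - 1, 4·p·q], [-4·p·q + 5·q, -2·p^2 + 5·p - 2·q - 1]].
At the point, J = [[-0.500, 5.000], [-2.500, -2.000]] (det J = 13.500).
Solving J·Δ = −F gives Δ = (-0.019, 0.648).
Then the next iterate is (p, q)₁ = (2.481, 1.148).

(2.481, 1.148)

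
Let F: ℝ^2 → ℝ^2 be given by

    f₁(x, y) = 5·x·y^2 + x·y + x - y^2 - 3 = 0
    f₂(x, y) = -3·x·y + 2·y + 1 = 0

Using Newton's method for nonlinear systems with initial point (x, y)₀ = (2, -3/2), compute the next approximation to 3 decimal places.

(0.417, -1.531)

At (2, -3/2): F = (16.250, 7.000).
Jacobian J = [[5·y^2 + y + 1, 10·x·y + x - 2·y], [-3·y, -3·x + 2]].
At the point, J = [[10.750, -25.000], [4.500, -4.000]] (det J = 69.500).
Solving J·Δ = −F gives Δ = (-1.583, -0.031).
Then the next iterate is (x, y)₁ = (0.417, -1.531).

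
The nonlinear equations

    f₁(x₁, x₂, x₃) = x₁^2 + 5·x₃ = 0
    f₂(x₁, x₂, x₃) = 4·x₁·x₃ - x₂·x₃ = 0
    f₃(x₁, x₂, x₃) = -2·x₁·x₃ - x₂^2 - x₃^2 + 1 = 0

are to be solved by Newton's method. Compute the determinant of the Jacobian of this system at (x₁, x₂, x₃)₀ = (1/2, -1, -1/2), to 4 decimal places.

J = [[2·x₁, 0, 5], [4·x₃, -x₃, 4·x₁ - x₂], [-2·x₃, -2·x₂, -2·x₁ - 2·x₃]].
At the point, J = [[1.0000, 0.0000, 5.0000], [-2.0000, 0.5000, 3.0000], [1.0000, 2.0000, 0.0000]].
det J = -28.5000.

-28.5000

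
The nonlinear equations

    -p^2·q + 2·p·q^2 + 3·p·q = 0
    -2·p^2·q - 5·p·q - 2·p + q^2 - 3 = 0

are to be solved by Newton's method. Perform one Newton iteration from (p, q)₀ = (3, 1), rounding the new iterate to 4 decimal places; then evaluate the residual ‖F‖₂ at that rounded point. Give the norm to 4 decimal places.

At (3, 1): F = (6.0000, -41.0000).
Jacobian J = [[-2·p·q + 2·q^2 + 3·q, -p^2 + 4·p·q + 3·p], [-4·p·q - 5·q - 2, -2·p^2 - 5·p + 2·q]].
At the point, J = [[-1.0000, 12.0000], [-19.0000, -31.0000]] (det J = 259.0000).
Solving J·Δ = −F gives Δ = (-1.1815, -0.5985).
Then the next iterate is (p, q)₁ = (1.8185, 0.4015).
Re-evaluating at (1.8185, 0.4015): F = (1.448939, -12.781911), so ‖F‖₂ = 12.8638.

12.8638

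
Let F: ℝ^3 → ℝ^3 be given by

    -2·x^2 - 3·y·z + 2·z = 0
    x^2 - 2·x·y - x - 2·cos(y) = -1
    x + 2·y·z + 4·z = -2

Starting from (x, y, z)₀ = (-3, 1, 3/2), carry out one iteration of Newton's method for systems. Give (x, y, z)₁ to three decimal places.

At (-3, 1, 3/2): F = (-19.500, 17.91940, 8.000).
Jacobian J = [[-4·x, -3·z, -3·y + 2], [2·x - 2·y - 1, -2·x + 2·sin(y), 0], [1, 2·z, 2·y + 4]].
At the point, J = [[12.000, -4.500, -1.000], [-9.000, 7.68294, 0.000], [1.000, 3.000, 6.000]] (det J = 344.85476).
Solving J·Δ = −F gives Δ = (1.181, -0.949, -1.056).
Then the next iterate is (x, y, z)₁ = (-1.819, 0.051, 0.444).

(-1.819, 0.051, 0.444)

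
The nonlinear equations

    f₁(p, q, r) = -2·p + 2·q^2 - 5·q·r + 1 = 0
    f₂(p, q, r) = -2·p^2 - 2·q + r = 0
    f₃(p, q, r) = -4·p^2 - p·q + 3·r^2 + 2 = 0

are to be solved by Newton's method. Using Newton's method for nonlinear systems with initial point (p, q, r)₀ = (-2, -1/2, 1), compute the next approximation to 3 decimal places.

(-1.003, 0.030, 0.081)

At (-2, -1/2, 1): F = (8.000, -6.000, -12.000).
Jacobian J = [[-2, 4·q - 5·r, -5·q], [-4·p, -2, 1], [-8·p - q, -p, 6·r]].
At the point, J = [[-2.000, -7.000, 2.500], [8.000, -2.000, 1.000], [16.500, 2.000, 6.000]] (det J = 371.000).
Solving J·Δ = −F gives Δ = (0.997, 0.530, -0.919).
Then the next iterate is (p, q, r)₁ = (-1.003, 0.030, 0.081).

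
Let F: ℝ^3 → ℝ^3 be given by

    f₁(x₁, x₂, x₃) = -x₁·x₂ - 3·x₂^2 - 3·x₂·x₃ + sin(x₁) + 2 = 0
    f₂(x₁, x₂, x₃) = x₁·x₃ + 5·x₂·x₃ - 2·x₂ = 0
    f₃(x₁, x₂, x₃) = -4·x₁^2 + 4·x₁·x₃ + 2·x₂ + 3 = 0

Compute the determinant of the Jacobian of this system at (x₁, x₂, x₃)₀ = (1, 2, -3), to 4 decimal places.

3039.3728

J = [[-x₂ + cos(x₁), -x₁ - 6·x₂ - 3·x₃, -3·x₂], [x₃, 5·x₃ - 2, x₁ + 5·x₂], [-8·x₁ + 4·x₃, 2, 4·x₁]].
At the point, J = [[-1.459698, -4.0000, -6.0000], [-3.0000, -17.0000, 11.0000], [-20.0000, 2.0000, 4.0000]].
det J = 3039.3728.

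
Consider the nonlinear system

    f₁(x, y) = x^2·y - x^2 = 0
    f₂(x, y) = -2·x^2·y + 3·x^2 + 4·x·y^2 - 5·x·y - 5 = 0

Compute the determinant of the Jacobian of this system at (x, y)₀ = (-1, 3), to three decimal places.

57.000

J = [[2·x·y - 2·x, x^2], [-4·x·y + 6·x + 4·y^2 - 5·y, -2·x^2 + 8·x·y - 5·x]].
At the point, J = [[-4.000, 1.000], [27.000, -21.000]].
det J = 57.000.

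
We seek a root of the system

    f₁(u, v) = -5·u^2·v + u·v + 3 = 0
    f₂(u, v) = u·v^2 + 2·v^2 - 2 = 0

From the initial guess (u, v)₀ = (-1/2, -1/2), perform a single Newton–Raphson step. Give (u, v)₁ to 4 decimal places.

At (-1/2, -1/2): F = (3.8750, -1.6250).
Jacobian J = [[-10·u·v + v, -5·u^2 + u], [v^2, 2·u·v + 4·v]].
At the point, J = [[-3.0000, -1.7500], [0.2500, -1.5000]] (det J = 4.9375).
Solving J·Δ = −F gives Δ = (1.7532, -0.7911).
Then the next iterate is (u, v)₁ = (1.2532, -1.2911).

(1.2532, -1.2911)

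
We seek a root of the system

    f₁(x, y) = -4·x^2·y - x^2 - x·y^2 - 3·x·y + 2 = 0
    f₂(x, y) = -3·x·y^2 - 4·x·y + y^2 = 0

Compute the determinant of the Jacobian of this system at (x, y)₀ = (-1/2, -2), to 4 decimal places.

34.0000

J = [[-8·x·y - 2·x - y^2 - 3·y, -4·x^2 - 2·x·y - 3·x], [-3·y^2 - 4·y, -6·x·y - 4·x + 2·y]].
At the point, J = [[-5.0000, -1.5000], [-4.0000, -8.0000]].
det J = 34.0000.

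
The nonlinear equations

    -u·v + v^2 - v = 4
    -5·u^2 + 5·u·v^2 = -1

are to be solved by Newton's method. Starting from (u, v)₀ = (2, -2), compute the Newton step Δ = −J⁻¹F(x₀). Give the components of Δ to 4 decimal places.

(-1.1625, 0.5250)

At (2, -2): F = (6.0000, 21.0000).
Jacobian J = [[-v, -u + 2·v - 1], [-10·u + 5·v^2, 10·u·v]].
At the point, J = [[2.0000, -7.0000], [0.0000, -40.0000]] (det J = -80.0000).
Solving J·Δ = −F gives Δ = (-1.1625, 0.5250).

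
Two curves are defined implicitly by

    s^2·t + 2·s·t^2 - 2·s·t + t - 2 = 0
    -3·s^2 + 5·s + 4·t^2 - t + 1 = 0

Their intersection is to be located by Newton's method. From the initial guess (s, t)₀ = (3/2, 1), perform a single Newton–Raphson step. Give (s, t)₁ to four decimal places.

(1.9552, 0.5815)

At (3/2, 1): F = (1.2500, 4.7500).
Jacobian J = [[2·s·t + 2·t^2 - 2·t, s^2 + 4·s·t - 2·s + 1], [-6·s + 5, 8·t - 1]].
At the point, J = [[3.0000, 6.2500], [-4.0000, 7.0000]] (det J = 46.0000).
Solving J·Δ = −F gives Δ = (0.4552, -0.4185).
Then the next iterate is (s, t)₁ = (1.9552, 0.5815).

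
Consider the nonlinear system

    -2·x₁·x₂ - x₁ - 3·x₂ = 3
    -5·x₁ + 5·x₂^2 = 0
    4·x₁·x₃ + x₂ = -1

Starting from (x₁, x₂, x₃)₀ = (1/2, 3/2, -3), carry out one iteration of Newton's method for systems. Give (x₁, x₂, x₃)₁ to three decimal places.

(-0.844, 0.469, -8.797)

At (1/2, 3/2, -3): F = (-9.500, 8.750, -3.500).
Jacobian J = [[-2·x₂ - 1, -2·x₁ - 3, 0], [-5, 10·x₂, 0], [4·x₃, 1, 4·x₁]].
At the point, J = [[-4.000, -4.000, 0.000], [-5.000, 15.000, 0.000], [-12.000, 1.000, 2.000]] (det J = -160.000).
Solving J·Δ = −F gives Δ = (-1.344, -1.031, -5.797).
Then the next iterate is (x₁, x₂, x₃)₁ = (-0.844, 0.469, -8.797).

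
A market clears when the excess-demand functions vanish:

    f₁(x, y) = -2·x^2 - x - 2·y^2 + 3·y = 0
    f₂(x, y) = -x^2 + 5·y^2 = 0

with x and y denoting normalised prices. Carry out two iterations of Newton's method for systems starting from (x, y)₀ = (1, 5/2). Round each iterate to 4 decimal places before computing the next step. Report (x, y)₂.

(0.7882, 0.6895)

At (1, 5/2): F = (-8.0000, 30.2500).
Jacobian J = [[-4·x - 1, -4·y + 3], [-2·x, 10·y]].
At the point, J = [[-5.0000, -7.0000], [-2.0000, 25.0000]] (det J = -139.0000).
Solving J·Δ = −F gives Δ = (0.0845, -1.2032).
Then the next iterate is (x, y)₁ = (1.0845, 1.2968).
Round to (1.0845, 1.2968) and repeat: F = (-2.909761, 7.232311), J = [[-5.3380, -2.1872], [-2.1690, 12.9680]].
Δ = (-0.2963, -0.6073), so (x, y)₂ = (0.7882, 0.6895).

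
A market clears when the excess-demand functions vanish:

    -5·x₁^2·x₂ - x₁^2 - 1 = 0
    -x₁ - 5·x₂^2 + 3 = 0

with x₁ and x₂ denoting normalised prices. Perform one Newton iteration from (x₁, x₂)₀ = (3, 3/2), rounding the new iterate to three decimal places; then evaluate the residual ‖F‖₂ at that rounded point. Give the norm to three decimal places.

23.182

At (3, 3/2): F = (-77.500, -11.250).
Jacobian J = [[-10·x₁·x₂ - 2·x₁, -5·x₁^2], [-1, -10·x₂]].
At the point, J = [[-51.000, -45.000], [-1.000, -15.000]] (det J = 720.000).
Solving J·Δ = −F gives Δ = (-0.911, -0.689).
Then the next iterate is (x₁, x₂)₁ = (2.089, 0.811).
Re-evaluating at (2.089, 0.811): F = (-23.05962, -2.37761), so ‖F‖₂ = 23.182.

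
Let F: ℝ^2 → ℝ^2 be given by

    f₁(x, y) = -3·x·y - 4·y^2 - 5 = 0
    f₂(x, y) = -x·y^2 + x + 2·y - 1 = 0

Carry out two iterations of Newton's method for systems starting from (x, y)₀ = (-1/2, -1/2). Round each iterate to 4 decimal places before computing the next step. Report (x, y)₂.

At (-1/2, -1/2): F = (-6.7500, -2.3750).
Jacobian J = [[-3·y, -3·x - 8·y], [-y^2 + 1, -2·x·y + 2]].
At the point, J = [[1.5000, 5.5000], [0.7500, 1.5000]] (det J = -1.8750).
Solving J·Δ = −F gives Δ = (1.5667, 0.8000).
Then the next iterate is (x, y)₁ = (1.0667, 0.3000).
Round to (1.0667, 0.3000) and repeat: F = (-6.320030, 0.570697), J = [[-0.9000, -5.6001], [0.9100, 1.359980]].
Δ = (1.3944, -1.3526), so (x, y)₂ = (2.4611, -1.0526).

(2.4611, -1.0526)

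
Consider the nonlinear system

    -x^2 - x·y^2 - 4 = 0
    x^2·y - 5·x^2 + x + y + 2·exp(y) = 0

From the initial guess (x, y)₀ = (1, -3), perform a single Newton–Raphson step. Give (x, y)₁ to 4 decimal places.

At (1, -3): F = (-14.0000, -9.900426).
Jacobian J = [[-2·x - y^2, -2·x·y], [2·x·y - 10·x + 1, x^2 + 2·exp(y) + 1]].
At the point, J = [[-11.0000, 6.0000], [-15.0000, 2.099574]] (det J = 66.904684).
Solving J·Δ = −F gives Δ = (-0.4485, 1.5110).
Then the next iterate is (x, y)₁ = (0.5515, -1.4890).

(0.5515, -1.4890)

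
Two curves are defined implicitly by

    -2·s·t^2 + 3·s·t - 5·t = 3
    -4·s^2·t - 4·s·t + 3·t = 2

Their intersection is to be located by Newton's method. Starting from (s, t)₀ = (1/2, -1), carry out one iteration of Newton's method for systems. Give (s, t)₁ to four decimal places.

At (1/2, -1): F = (-0.5000, -2.0000).
Jacobian J = [[-2·t^2 + 3·t, -4·s·t + 3·s - 5], [-8·s·t - 4·t, -4·s^2 - 4·s + 3]].
At the point, J = [[-5.0000, -1.5000], [8.0000, 0.0000]] (det J = 12.0000).
Solving J·Δ = −F gives Δ = (0.2500, -1.1667).
Then the next iterate is (s, t)₁ = (0.7500, -2.1667).

(0.7500, -2.1667)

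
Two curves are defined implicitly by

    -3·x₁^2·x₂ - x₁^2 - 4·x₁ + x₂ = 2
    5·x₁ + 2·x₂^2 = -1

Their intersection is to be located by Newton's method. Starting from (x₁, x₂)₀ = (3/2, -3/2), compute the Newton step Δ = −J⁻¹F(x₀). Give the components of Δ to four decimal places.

(8.2439, 9.0366)

At (3/2, -3/2): F = (-1.6250, 13.0000).
Jacobian J = [[-6·x₁·x₂ - 2·x₁ - 4, -3·x₁^2 + 1], [5, 4·x₂]].
At the point, J = [[6.5000, -5.7500], [5.0000, -6.0000]] (det J = -10.2500).
Solving J·Δ = −F gives Δ = (8.2439, 9.0366).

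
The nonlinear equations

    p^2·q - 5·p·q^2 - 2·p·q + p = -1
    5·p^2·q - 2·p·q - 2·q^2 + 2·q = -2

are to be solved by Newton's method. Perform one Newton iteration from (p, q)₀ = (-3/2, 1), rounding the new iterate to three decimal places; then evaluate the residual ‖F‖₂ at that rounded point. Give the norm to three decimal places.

6.607

At (-3/2, 1): F = (12.250, 16.250).
Jacobian J = [[2·p·q - 5·q^2 - 2·q + 1, p^2 - 10·p·q - 2·p], [10·p·q - 2·q, 5·p^2 - 2·p - 4·q + 2]].
At the point, J = [[-9.000, 20.250], [-17.000, 12.250]] (det J = 234.000).
Solving J·Δ = −F gives Δ = (0.765, -0.265).
Then the next iterate is (p, q)₁ = (-0.735, 0.735).
Re-evaluating at (-0.735, 0.735): F = (3.72784, 5.45533), so ‖F‖₂ = 6.607.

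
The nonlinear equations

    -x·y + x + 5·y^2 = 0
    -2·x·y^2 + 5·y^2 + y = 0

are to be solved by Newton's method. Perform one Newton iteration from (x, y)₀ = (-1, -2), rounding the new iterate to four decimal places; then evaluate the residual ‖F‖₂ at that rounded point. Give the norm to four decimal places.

At (-1, -2): F = (17.0000, 26.0000).
Jacobian J = [[-y + 1, -x + 10·y], [-2·y^2, -4·x·y + 10·y + 1]].
At the point, J = [[3.0000, -19.0000], [-8.0000, -27.0000]] (det J = -233.0000).
Solving J·Δ = −F gives Δ = (0.1502, 0.9185).
Then the next iterate is (x, y)₁ = (-0.8498, -1.0815).
Re-evaluating at (-0.8498, -1.0815): F = (4.079353, 6.754635), so ‖F‖₂ = 7.8909.

7.8909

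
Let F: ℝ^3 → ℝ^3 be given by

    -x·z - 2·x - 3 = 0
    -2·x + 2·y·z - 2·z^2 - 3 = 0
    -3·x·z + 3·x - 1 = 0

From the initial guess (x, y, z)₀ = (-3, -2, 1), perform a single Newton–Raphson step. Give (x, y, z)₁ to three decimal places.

(-0.889, 2.056, 1.111)

At (-3, -2, 1): F = (6.000, -3.000, -1.000).
Jacobian J = [[-z - 2, 0, -x], [-2, 2·z, 2·y - 4·z], [-3·z + 3, 0, -3·x]].
At the point, J = [[-3.000, 0.000, 3.000], [-2.000, 2.000, -8.000], [0.000, 0.000, 9.000]] (det J = -54.000).
Solving J·Δ = −F gives Δ = (2.111, 4.056, 0.111).
Then the next iterate is (x, y, z)₁ = (-0.889, 2.056, 1.111).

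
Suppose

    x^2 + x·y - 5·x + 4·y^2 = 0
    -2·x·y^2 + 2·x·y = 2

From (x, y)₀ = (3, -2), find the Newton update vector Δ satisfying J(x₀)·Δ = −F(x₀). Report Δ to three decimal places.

At (3, -2): F = (4.000, -38.000).
Jacobian J = [[2·x + y - 5, x + 8·y], [-2·y^2 + 2·y, -4·x·y + 2·x]].
At the point, J = [[-1.000, -13.000], [-12.000, 30.000]] (det J = -186.000).
Solving J·Δ = −F gives Δ = (-2.011, 0.462).

(-2.011, 0.462)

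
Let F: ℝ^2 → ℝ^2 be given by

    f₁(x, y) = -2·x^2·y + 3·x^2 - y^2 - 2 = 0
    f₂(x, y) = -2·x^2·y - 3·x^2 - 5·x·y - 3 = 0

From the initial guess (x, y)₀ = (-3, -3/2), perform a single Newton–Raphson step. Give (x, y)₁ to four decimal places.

(-0.5884, -3.9711)

At (-3, -3/2): F = (49.7500, -25.5000).
Jacobian J = [[-4·x·y + 6·x, -2·x^2 - 2·y], [-4·x·y - 6·x - 5·y, -2·x^2 - 5·x]].
At the point, J = [[-36.0000, -15.0000], [7.5000, -3.0000]] (det J = 220.5000).
Solving J·Δ = −F gives Δ = (2.4116, -2.4711).
Then the next iterate is (x, y)₁ = (-0.5884, -3.9711).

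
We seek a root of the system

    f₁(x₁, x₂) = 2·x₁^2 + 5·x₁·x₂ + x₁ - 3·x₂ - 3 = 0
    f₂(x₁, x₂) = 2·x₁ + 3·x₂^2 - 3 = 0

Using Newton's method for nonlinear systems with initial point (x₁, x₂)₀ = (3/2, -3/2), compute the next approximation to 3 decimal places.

(2.250, -0.583)

At (3/2, -3/2): F = (-3.750, 6.750).
Jacobian J = [[4·x₁ + 5·x₂ + 1, 5·x₁ - 3], [2, 6·x₂]].
At the point, J = [[-0.500, 4.500], [2.000, -9.000]] (det J = -4.500).
Solving J·Δ = −F gives Δ = (0.750, 0.917).
Then the next iterate is (x₁, x₂)₁ = (2.250, -0.583).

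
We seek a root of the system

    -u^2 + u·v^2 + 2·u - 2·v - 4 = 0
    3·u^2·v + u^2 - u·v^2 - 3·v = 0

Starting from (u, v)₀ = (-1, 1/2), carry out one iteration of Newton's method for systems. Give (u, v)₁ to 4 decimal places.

(-1.3913, -2.8043)

At (-1, 1/2): F = (-8.2500, 1.2500).
Jacobian J = [[-2·u + v^2 + 2, 2·u·v - 2], [6·u·v + 2·u - v^2, 3·u^2 - 2·u·v - 3]].
At the point, J = [[4.2500, -3.0000], [-5.2500, 1.0000]] (det J = -11.5000).
Solving J·Δ = −F gives Δ = (-0.3913, -3.3043).
Then the next iterate is (u, v)₁ = (-1.3913, -2.8043).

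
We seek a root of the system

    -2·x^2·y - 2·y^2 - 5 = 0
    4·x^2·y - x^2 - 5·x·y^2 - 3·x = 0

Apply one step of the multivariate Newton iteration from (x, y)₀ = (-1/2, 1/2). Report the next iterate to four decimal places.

(-1.9740, -2.3896)

At (-1/2, 1/2): F = (-5.7500, 2.3750).
Jacobian J = [[-4·x·y, -2·x^2 - 4·y], [8·x·y - 2·x - 5·y^2 - 3, 4·x^2 - 10·x·y]].
At the point, J = [[1.0000, -2.5000], [-5.2500, 3.5000]] (det J = -9.6250).
Solving J·Δ = −F gives Δ = (-1.4740, -2.8896).
Then the next iterate is (x, y)₁ = (-1.9740, -2.3896).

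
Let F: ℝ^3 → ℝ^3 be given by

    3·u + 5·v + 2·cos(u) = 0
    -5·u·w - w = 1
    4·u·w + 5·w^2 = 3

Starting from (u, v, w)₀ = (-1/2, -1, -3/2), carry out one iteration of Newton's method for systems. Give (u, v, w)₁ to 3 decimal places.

At (-1/2, -1, -3/2): F = (-4.74483, -3.250, 11.250).
Jacobian J = [[-2·sin(u) + 3, 5, 0], [-5·w, 0, -5·u - 1], [4·w, 0, 4·u + 10·w]].
At the point, J = [[3.95885, 5.000, 0.000], [7.500, 0.000, 1.500], [-6.000, 0.000, -17.000]] (det J = 592.500).
Solving J·Δ = −F gives Δ = (0.324, 0.693, 0.547).
Then the next iterate is (u, v, w)₁ = (-0.176, -0.307, -0.953).

(-0.176, -0.307, -0.953)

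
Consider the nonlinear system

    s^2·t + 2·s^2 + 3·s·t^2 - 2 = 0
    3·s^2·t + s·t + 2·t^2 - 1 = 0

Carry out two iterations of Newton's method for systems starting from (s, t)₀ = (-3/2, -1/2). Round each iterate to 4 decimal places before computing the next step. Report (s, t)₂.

(-0.4635, 0.7414)

At (-3/2, -1/2): F = (0.2500, -3.1250).
Jacobian J = [[2·s·t + 4·s + 3·t^2, s^2 + 6·s·t], [6·s·t + t, 3·s^2 + s + 4·t]].
At the point, J = [[-3.7500, 6.7500], [4.0000, 3.2500]] (det J = -39.1875).
Solving J·Δ = −F gives Δ = (0.5590, 0.2735).
Then the next iterate is (s, t)₁ = (-0.9410, -0.2265).
Round to (-0.9410, -0.2265) and repeat: F = (-0.574426, -1.285943), J = [[-3.183820, 2.1643], [1.052319, 0.809443]].
Δ = (0.4775, 0.9679), so (s, t)₂ = (-0.4635, 0.7414).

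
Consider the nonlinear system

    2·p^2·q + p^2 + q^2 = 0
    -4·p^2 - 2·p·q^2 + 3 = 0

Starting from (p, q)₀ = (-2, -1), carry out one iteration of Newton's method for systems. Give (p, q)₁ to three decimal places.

(-1.328, -0.948)

At (-2, -1): F = (-3.000, -9.000).
Jacobian J = [[4·p·q + 2·p, 2·p^2 + 2·q], [-8·p - 2·q^2, -4·p·q]].
At the point, J = [[4.000, 6.000], [14.000, -8.000]] (det J = -116.000).
Solving J·Δ = −F gives Δ = (0.672, 0.052).
Then the next iterate is (p, q)₁ = (-1.328, -0.948).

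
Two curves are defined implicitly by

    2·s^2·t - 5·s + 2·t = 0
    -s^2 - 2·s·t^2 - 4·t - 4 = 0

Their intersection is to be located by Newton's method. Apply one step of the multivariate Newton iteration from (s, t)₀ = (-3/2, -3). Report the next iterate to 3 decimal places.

At (-3/2, -3): F = (-12.000, 32.750).
Jacobian J = [[4·s·t - 5, 2·s^2 + 2], [-2·s - 2·t^2, -4·s·t - 4]].
At the point, J = [[13.000, 6.500], [-15.000, -22.000]] (det J = -188.500).
Solving J·Δ = −F gives Δ = (0.271, 1.304).
Then the next iterate is (s, t)₁ = (-1.229, -1.696).

(-1.229, -1.696)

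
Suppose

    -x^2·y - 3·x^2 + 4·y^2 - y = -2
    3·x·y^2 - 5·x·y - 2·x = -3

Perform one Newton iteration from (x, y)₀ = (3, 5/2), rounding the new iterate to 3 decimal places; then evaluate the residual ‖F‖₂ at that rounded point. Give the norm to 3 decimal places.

At (3, 5/2): F = (-25.000, 15.750).
Jacobian J = [[-2·x·y - 6·x, -x^2 + 8·y - 1], [3·y^2 - 5·y - 2, 6·x·y - 5·x]].
At the point, J = [[-33.000, 10.000], [4.250, 30.000]] (det J = -1032.500).
Solving J·Δ = −F gives Δ = (-0.879, -0.400).
Then the next iterate is (x, y)₁ = (2.121, 2.100).
Re-evaluating at (2.121, 2.100): F = (-5.40307, 4.54833), so ‖F‖₂ = 7.063.

7.063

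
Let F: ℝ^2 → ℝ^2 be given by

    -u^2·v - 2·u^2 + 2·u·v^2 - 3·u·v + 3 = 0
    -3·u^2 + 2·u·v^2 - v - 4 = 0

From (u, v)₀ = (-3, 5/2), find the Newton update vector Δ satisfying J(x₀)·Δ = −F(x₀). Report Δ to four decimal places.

(-6.5260, -8.7110)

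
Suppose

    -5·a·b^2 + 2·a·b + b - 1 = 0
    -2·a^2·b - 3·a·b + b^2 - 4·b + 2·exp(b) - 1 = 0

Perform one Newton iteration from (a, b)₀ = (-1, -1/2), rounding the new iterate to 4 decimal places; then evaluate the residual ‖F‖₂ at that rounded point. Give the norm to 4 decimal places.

14.3516

At (-1, -1/2): F = (0.7500, 1.963061).
Jacobian J = [[-5·b^2 + 2·b, -10·a·b + 2·a + 1], [-4·a·b - 3·b, -2·a^2 - 3·a + 2·b + 2·exp(b) - 4]].
At the point, J = [[-2.2500, -6.0000], [-0.5000, -2.786939]] (det J = 3.270612).
Solving J·Δ = −F gives Δ = (-2.9622, 1.2358).
Then the next iterate is (a, b)₁ = (-3.9622, 0.7358).
Re-evaluating at (-3.9622, 0.7358): F = (4.630734, -13.584027), so ‖F‖₂ = 14.3516.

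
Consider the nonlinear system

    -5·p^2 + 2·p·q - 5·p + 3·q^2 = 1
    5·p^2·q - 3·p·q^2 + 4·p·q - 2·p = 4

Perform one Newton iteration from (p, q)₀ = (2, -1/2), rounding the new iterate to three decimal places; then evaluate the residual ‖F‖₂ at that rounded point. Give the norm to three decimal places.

At (2, -1/2): F = (-32.250, -23.500).
Jacobian J = [[-10·p + 2·q - 5, 2·p + 6·q], [10·p·q - 3·q^2 + 4·q - 2, 5·p^2 - 6·p·q + 4·p]].
At the point, J = [[-26.000, 1.000], [-14.750, 34.000]] (det J = -869.250).
Solving J·Δ = −F gives Δ = (-1.234, 0.156).
Then the next iterate is (p, q)₁ = (0.766, -0.344).
Re-evaluating at (0.766, -0.344): F = (-7.93578, -7.86717), so ‖F‖₂ = 11.174.

11.174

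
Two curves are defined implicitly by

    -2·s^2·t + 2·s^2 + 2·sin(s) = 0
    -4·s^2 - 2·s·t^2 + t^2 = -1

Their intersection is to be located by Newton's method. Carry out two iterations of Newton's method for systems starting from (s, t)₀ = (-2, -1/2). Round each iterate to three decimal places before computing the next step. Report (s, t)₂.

At (-2, -1/2): F = (10.18141, -13.750).
Jacobian J = [[-4·s·t + 4·s + 2·cos(s), -2·s^2], [-8·s - 2·t^2, -4·s·t + 2·t]].
At the point, J = [[-12.83229, -8.000], [15.500, -5.000]] (det J = 188.16147).
Solving J·Δ = −F gives Δ = (0.855, -0.099).
Then the next iterate is (s, t)₁ = (-1.145, -0.599).
Round to (-1.145, -0.599) and repeat: F = (2.37124, -3.06364), J = [[-6.49733, -2.62205], [8.44240, -3.94142]].
Δ = (0.364, 0.002), so (s, t)₂ = (-0.781, -0.597).

(-0.781, -0.597)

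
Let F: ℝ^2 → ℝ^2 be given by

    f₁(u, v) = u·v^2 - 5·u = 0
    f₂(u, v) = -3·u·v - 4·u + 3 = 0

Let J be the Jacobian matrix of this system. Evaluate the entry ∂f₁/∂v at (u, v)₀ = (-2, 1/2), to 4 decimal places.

∂f₁/∂v = 2·u·v.
At (-2, 1/2) this is -2.0000.

-2.0000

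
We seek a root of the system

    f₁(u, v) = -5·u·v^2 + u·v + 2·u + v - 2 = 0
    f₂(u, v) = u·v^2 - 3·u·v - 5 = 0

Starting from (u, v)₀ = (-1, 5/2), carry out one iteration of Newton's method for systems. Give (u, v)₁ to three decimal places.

(-1.463, 0.914)

At (-1, 5/2): F = (27.250, -3.750).
Jacobian J = [[-5·v^2 + v + 2, -10·u·v + u + 1], [v^2 - 3·v, 2·u·v - 3·u]].
At the point, J = [[-26.750, 25.000], [-1.250, -2.000]] (det J = 84.750).
Solving J·Δ = −F gives Δ = (-0.463, -1.586).
Then the next iterate is (u, v)₁ = (-1.463, 0.914).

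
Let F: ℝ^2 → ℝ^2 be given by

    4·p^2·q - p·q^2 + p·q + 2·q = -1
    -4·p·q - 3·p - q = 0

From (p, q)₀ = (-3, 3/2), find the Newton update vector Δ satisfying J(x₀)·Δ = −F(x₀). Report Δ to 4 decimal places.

At (-3, 3/2): F = (60.2500, 25.5000).
Jacobian J = [[8·p·q - q^2 + q, 4·p^2 - 2·p·q + p + 2], [-4·q - 3, -4·p - 1]].
At the point, J = [[-36.7500, 44.0000], [-9.0000, 11.0000]] (det J = -8.2500).
Solving J·Δ = −F gives Δ = (-55.6667, -47.8636).

(-55.6667, -47.8636)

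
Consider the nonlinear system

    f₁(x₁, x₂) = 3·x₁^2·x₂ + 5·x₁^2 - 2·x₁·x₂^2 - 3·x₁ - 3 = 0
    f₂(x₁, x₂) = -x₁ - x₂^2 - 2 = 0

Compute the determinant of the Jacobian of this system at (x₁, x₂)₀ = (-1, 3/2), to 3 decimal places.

J = [[6·x₁·x₂ + 10·x₁ - 2·x₂^2 - 3, 3·x₁^2 - 4·x₁·x₂], [-1, -2·x₂]].
At the point, J = [[-26.500, 9.000], [-1.000, -3.000]].
det J = 88.500.

88.500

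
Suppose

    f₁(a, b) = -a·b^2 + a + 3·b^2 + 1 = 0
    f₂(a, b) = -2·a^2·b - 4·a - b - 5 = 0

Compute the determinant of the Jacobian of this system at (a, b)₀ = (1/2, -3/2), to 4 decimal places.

J = [[-b^2 + 1, -2·a·b + 6·b], [-4·a·b - 4, -2·a^2 - 1]].
At the point, J = [[-1.2500, -7.5000], [-1.0000, -1.5000]].
det J = -5.6250.

-5.6250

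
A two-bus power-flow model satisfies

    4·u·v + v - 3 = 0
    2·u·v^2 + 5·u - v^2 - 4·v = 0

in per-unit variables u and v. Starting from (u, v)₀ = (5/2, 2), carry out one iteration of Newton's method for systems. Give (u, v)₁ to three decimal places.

(2.553, 0.234)

At (5/2, 2): F = (19.000, 20.500).
Jacobian J = [[4·v, 4·u + 1], [2·v^2 + 5, 4·u·v - 2·v - 4]].
At the point, J = [[8.000, 11.000], [13.000, 12.000]] (det J = -47.000).
Solving J·Δ = −F gives Δ = (0.053, -1.766).
Then the next iterate is (u, v)₁ = (2.553, 0.234).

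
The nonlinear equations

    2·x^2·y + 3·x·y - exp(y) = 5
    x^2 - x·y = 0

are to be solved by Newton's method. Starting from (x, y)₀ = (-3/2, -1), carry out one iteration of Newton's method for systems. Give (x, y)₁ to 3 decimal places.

At (-3/2, -1): F = (-5.36788, 0.750).
Jacobian J = [[4·x·y + 3·y, 2·x^2 + 3·x - exp(y)], [2·x - y, -x]].
At the point, J = [[3.000, -0.36788], [-2.000, 1.500]] (det J = 3.76424).
Solving J·Δ = −F gives Δ = (2.066, 2.254).
Then the next iterate is (x, y)₁ = (0.566, 1.254).

(0.566, 1.254)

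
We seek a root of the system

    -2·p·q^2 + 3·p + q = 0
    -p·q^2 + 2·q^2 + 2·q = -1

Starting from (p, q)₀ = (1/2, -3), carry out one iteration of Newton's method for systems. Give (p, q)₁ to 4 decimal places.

(0.4167, -1.6786)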